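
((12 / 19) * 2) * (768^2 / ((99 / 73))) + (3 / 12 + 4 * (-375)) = 458022497 / 836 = 547873.80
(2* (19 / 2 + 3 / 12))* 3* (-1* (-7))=819 / 2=409.50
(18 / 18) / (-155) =-1 / 155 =-0.01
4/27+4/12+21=580/27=21.48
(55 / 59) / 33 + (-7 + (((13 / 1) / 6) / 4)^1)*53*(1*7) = -3392755 / 1416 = -2396.01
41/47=0.87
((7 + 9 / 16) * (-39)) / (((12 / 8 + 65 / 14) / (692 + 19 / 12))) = -91644553 / 2752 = -33301.07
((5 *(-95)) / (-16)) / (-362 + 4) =-475 / 5728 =-0.08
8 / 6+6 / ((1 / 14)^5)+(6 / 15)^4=6050522548 / 1875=3226945.36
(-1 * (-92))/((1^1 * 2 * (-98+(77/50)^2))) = -115000/239071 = -0.48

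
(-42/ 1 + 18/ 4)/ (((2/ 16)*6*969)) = -50/ 969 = -0.05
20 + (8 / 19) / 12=1142 / 57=20.04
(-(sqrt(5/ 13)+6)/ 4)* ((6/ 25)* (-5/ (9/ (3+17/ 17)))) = 2* sqrt(65)/ 195+4/ 5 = 0.88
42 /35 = 6 /5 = 1.20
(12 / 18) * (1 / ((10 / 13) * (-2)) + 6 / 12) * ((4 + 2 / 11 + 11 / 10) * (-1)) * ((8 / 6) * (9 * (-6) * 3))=-31374 / 275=-114.09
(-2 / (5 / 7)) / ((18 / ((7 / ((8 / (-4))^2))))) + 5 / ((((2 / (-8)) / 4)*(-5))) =2831 / 180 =15.73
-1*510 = -510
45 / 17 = 2.65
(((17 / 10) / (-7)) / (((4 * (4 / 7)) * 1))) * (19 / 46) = -323 / 7360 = -0.04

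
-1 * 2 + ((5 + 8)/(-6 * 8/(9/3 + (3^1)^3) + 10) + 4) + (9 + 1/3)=541/42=12.88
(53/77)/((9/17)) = 901/693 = 1.30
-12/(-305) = 12/305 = 0.04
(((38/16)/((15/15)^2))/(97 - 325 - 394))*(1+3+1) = -95/4976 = -0.02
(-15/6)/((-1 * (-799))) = -0.00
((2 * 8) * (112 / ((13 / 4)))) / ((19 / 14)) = 100352 / 247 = 406.28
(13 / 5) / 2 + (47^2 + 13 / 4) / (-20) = -1749 / 16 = -109.31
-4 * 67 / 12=-67 / 3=-22.33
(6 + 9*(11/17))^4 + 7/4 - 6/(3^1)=6528879683/334084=19542.63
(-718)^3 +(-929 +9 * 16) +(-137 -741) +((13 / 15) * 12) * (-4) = -1850739683 / 5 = -370147936.60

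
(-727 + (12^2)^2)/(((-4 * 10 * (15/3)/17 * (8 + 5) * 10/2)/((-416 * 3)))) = 32654.69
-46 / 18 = -23 / 9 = -2.56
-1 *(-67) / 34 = 67 / 34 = 1.97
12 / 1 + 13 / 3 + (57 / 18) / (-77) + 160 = 27149 / 154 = 176.29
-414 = -414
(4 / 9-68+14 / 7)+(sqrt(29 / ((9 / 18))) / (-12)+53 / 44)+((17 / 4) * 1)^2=-73321 / 1584-sqrt(58) / 12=-46.92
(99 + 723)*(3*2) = 4932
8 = 8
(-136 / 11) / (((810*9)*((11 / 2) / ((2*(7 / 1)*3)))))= -1904 / 147015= -0.01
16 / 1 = 16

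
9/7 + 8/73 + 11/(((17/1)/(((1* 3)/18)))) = 78347/52122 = 1.50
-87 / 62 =-1.40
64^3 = 262144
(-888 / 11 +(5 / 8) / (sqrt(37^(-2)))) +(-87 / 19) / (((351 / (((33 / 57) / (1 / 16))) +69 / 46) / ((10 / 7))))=-1562514567 / 27047944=-57.77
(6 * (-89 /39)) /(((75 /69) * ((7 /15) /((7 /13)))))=-12282 /845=-14.53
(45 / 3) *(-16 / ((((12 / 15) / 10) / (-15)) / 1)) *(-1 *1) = -45000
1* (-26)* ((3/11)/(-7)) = 78/77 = 1.01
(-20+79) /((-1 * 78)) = -0.76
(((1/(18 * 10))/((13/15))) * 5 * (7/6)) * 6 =35/156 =0.22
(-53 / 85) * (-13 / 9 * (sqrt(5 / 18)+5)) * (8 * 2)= 5512 * sqrt(10) / 2295+11024 / 153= 79.65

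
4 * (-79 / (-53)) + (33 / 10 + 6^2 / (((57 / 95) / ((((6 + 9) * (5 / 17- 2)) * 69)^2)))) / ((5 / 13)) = 372432164152193 / 765850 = 486299097.93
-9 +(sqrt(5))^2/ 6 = -49/ 6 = -8.17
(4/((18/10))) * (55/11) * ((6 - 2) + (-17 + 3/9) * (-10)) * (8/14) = 204800/189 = 1083.60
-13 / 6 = -2.17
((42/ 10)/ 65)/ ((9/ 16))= 112/ 975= 0.11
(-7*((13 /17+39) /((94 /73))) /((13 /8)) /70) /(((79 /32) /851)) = -206745344 /315605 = -655.08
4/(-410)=-2/205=-0.01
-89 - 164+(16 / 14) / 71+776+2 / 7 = 260081 / 497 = 523.30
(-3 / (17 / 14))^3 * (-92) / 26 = 3408048 / 63869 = 53.36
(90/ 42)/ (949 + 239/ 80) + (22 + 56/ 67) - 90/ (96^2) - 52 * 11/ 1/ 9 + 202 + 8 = 27860800952561/ 164591175168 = 169.27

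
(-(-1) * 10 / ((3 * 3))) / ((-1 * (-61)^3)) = 10 / 2042829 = 0.00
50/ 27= 1.85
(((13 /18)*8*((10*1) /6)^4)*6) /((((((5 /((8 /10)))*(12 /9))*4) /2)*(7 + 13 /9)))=1.90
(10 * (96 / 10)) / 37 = 96 / 37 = 2.59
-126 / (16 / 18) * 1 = -567 / 4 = -141.75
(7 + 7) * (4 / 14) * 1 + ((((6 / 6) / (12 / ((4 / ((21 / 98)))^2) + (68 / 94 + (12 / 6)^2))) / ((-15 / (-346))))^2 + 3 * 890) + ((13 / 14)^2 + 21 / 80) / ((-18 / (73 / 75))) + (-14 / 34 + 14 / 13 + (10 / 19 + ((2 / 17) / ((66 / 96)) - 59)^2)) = 2884498265175266780555751667 / 468302857790462122428000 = 6159.47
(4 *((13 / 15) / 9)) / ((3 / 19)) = 2.44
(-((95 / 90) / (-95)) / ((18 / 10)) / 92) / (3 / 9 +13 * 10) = 1 / 1942488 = 0.00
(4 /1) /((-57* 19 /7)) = -28 /1083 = -0.03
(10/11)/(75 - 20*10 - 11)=-5/748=-0.01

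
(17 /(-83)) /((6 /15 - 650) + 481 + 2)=5 /4067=0.00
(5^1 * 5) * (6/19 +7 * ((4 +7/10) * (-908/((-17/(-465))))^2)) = 507359348135.92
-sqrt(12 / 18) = -sqrt(6) / 3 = -0.82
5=5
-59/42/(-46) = 59/1932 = 0.03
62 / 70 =31 / 35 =0.89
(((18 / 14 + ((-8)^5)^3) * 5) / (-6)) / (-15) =-246290604621815 / 126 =-1954687338268.37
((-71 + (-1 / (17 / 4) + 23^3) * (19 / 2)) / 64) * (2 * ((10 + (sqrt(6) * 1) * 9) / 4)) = 19637255 / 2176 + 35347059 * sqrt(6) / 4352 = 28919.29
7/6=1.17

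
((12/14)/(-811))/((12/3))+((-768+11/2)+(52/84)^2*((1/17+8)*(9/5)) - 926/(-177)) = -449427114529/597873255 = -751.71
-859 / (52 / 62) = -26629 / 26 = -1024.19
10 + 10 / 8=45 / 4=11.25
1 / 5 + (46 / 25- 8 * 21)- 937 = -27574 / 25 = -1102.96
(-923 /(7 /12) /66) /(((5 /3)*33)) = -0.44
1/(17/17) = 1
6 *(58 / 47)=348 / 47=7.40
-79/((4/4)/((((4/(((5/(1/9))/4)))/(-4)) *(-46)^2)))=668656/45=14859.02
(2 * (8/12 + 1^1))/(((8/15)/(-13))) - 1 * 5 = -345/4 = -86.25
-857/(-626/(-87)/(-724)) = 26990358/313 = 86231.18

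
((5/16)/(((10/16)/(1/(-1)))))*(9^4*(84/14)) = -19683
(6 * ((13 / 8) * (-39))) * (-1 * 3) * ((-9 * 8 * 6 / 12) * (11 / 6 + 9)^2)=-19278675 / 4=-4819668.75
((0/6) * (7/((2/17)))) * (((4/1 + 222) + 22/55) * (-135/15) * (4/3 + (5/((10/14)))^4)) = 0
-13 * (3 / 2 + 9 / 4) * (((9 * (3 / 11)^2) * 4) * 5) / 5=-15795 / 121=-130.54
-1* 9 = -9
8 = 8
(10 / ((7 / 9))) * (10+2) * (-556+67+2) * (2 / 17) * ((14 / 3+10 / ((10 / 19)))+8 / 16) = -25421400 / 119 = -213625.21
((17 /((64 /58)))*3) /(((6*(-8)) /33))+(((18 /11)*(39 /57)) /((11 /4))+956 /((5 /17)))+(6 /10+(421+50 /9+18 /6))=38658731209 /10593792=3649.19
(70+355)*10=4250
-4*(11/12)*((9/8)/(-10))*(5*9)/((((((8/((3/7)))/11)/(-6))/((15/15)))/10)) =-147015/224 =-656.32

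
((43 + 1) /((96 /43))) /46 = 473 /1104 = 0.43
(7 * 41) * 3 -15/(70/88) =5895/7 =842.14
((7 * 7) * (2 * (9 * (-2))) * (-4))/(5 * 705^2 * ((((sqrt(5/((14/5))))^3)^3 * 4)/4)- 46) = 6706079920963584/23558983862356336156645681 + 1315676120062500000000 * sqrt(14)/23558983862356336156645681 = 0.00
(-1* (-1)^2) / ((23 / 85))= -85 / 23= -3.70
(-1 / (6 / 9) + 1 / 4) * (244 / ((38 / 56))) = -8540 / 19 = -449.47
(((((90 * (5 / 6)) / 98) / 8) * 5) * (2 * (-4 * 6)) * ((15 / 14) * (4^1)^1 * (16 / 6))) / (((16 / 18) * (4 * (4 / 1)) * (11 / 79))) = -3999375 / 30184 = -132.50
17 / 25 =0.68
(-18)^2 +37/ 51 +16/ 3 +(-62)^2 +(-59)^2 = 130136/ 17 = 7655.06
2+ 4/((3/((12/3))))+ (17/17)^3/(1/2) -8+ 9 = 31/3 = 10.33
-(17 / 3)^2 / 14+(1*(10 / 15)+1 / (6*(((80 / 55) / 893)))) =203003 / 2016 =100.70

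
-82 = -82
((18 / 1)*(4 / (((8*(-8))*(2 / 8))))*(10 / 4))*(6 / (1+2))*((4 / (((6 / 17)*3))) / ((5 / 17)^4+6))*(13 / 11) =-92290705 / 5519261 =-16.72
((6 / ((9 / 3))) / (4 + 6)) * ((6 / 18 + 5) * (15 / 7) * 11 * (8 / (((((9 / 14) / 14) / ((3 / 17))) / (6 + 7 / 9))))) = 2404864 / 459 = 5239.36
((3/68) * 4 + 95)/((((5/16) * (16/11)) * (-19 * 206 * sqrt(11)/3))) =-2427 * sqrt(11)/166345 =-0.05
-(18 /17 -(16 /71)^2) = -86386 /85697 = -1.01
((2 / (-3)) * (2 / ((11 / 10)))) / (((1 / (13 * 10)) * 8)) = -650 / 33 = -19.70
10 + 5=15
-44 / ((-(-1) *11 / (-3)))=12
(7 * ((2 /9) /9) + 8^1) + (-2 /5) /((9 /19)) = 2968 /405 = 7.33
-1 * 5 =-5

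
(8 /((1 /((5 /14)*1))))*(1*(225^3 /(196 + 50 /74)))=8429062500 /50939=165473.65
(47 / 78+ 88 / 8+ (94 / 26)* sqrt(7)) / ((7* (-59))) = -905 / 32214 - 47* sqrt(7) / 5369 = -0.05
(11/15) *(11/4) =121/60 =2.02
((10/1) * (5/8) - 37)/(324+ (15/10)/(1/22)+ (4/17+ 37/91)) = -63427/737696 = -0.09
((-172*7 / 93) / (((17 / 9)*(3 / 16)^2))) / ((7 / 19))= -836608 / 1581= -529.16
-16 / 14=-8 / 7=-1.14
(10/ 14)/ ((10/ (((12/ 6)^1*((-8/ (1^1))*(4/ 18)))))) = -16/ 63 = -0.25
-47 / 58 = -0.81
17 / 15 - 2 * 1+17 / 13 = 86 / 195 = 0.44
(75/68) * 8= 150/17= 8.82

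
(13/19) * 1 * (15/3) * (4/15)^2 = 208/855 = 0.24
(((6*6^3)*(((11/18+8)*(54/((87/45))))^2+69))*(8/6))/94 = 42084277056/39527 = 1064696.97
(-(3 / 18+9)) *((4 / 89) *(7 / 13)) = -770 / 3471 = -0.22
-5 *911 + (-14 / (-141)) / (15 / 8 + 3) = -25047833 / 5499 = -4554.98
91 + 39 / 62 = 5681 / 62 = 91.63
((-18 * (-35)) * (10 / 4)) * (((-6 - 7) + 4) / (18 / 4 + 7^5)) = -28350 / 33623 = -0.84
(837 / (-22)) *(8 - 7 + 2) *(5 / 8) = -12555 / 176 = -71.34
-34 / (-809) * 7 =238 / 809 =0.29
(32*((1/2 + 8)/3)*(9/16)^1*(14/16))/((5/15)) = 1071/8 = 133.88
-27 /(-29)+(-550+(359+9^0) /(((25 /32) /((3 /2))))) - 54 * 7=-34201 /145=-235.87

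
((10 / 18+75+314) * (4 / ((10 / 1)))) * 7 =49084 / 45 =1090.76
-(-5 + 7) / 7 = -2 / 7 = -0.29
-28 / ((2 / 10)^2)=-700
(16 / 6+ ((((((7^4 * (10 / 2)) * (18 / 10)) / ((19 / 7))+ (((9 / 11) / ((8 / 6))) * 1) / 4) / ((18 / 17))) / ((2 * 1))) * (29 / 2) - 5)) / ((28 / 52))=56872742771 / 561792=101234.52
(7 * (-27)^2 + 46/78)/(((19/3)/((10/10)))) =199040/247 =805.83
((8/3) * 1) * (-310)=-2480/3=-826.67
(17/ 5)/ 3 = 17/ 15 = 1.13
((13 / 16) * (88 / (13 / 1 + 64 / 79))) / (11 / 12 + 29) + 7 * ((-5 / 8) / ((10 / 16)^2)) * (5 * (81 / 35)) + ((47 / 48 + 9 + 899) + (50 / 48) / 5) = 24432643083 / 31333520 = 779.76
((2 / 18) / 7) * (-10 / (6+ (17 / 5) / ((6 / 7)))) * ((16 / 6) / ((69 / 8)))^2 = -409600 / 269048871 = -0.00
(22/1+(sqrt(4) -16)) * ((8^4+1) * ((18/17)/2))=17352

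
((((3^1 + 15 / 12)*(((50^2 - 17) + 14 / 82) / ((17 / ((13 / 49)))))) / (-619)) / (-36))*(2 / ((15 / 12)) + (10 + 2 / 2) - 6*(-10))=16014713 / 29845704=0.54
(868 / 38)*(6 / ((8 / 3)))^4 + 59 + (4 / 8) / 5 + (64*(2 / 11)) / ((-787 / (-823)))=69128844077 / 105269120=656.69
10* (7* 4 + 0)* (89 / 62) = 12460 / 31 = 401.94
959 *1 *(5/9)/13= 4795/117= 40.98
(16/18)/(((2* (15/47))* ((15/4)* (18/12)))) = 1504/6075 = 0.25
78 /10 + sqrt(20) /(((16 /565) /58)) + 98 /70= 46 /5 + 16385 * sqrt(5) /4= 9168.69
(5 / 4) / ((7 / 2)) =0.36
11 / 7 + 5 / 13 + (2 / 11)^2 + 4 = 65946 / 11011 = 5.99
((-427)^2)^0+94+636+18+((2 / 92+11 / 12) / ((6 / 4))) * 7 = 311899 / 414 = 753.38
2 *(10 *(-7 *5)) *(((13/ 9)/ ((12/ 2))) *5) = -22750/ 27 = -842.59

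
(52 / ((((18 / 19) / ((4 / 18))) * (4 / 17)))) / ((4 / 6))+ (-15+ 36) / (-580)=1217143 / 15660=77.72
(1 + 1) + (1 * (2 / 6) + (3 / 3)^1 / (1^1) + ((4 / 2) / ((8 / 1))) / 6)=27 / 8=3.38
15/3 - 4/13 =61/13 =4.69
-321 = -321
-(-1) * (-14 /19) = -14 /19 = -0.74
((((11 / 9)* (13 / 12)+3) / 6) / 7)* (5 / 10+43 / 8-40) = -6071 / 1728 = -3.51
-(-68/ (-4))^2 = -289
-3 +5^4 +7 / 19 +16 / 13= 623.60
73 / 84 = 0.87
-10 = -10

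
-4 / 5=-0.80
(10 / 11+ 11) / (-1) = -131 / 11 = -11.91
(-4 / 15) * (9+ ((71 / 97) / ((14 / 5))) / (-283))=-6916942 / 2882355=-2.40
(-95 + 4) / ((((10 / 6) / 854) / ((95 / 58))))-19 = -76393.10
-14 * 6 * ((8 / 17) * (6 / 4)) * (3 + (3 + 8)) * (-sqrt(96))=56448 * sqrt(6) / 17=8133.46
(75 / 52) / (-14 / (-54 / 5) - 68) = -2025 / 93652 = -0.02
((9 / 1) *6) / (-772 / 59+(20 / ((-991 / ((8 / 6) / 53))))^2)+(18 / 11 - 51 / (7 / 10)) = -55601909614533885 / 737937497138842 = -75.35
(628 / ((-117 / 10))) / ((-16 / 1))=785 / 234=3.35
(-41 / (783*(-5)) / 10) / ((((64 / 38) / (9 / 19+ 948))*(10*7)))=0.01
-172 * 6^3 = -37152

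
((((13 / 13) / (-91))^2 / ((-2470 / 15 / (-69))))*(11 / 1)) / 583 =207 / 216813142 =0.00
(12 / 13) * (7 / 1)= 84 / 13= 6.46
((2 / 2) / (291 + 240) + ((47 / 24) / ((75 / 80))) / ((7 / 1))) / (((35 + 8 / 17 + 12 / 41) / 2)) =7779914 / 463268295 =0.02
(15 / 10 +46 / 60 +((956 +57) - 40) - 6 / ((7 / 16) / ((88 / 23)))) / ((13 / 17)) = 37885333 / 31395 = 1206.73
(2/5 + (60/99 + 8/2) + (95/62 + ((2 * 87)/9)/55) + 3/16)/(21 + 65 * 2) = 579209/12357840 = 0.05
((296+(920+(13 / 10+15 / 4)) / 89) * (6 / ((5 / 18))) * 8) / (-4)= -29450574 / 2225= -13236.21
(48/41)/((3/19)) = 304/41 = 7.41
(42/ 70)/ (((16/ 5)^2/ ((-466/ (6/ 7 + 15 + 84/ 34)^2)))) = -16497565/ 202955136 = -0.08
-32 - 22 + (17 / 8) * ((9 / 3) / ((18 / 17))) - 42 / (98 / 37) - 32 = -32201 / 336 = -95.84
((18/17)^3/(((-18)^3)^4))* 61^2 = 3721/974539193577984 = 0.00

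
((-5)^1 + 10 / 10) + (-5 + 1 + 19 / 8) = -45 / 8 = -5.62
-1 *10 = -10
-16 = -16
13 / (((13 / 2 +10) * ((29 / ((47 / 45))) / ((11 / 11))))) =1222 / 43065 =0.03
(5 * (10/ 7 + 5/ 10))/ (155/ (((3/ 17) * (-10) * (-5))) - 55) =-2025/ 7861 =-0.26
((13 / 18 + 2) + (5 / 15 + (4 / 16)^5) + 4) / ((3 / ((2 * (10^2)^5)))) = 1270175781250 / 27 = 47043547453.70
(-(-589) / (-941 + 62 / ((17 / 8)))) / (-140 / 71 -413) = 710923 / 456705963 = 0.00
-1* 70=-70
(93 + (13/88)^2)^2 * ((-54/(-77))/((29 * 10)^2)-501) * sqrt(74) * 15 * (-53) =133841856750751342613097 * sqrt(74)/38834472427520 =29647658746.07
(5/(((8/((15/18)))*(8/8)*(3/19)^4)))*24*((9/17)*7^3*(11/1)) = 12292528325/306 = 40171661.19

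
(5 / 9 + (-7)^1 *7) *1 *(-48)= 6976 / 3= 2325.33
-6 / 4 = -3 / 2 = -1.50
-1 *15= -15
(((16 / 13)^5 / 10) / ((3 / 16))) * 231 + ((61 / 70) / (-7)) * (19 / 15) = 949076210933 / 2729003550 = 347.77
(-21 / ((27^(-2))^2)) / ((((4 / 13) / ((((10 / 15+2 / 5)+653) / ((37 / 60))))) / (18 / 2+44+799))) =-1212748019751996 / 37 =-32776973506810.70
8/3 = 2.67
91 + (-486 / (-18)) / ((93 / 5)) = 2866 / 31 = 92.45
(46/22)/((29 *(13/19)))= 437/4147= 0.11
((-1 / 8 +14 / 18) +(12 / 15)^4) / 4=47807 / 180000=0.27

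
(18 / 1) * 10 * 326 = 58680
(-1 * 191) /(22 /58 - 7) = 5539 /192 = 28.85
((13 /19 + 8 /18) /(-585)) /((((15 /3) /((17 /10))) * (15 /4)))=-6562 /37513125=-0.00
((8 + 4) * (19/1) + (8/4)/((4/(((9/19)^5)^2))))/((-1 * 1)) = -2795769700341657/12262132515602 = -228.00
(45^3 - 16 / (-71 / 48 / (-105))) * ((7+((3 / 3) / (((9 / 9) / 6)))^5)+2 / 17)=845378850555 / 1207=700396727.88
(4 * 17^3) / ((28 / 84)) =58956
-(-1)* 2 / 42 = 1 / 21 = 0.05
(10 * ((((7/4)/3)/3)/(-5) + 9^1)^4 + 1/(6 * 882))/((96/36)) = 331690895510689/13716864000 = 24181.25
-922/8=-461/4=-115.25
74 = 74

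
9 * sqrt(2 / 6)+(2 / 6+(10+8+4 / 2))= 3 * sqrt(3)+61 / 3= 25.53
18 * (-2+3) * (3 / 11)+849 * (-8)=-74658 / 11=-6787.09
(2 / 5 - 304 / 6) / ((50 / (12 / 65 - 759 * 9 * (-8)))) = -34337276 / 625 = -54939.64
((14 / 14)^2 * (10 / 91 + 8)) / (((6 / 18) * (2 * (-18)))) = -123 / 182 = -0.68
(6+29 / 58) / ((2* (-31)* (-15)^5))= 13 / 94162500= 0.00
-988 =-988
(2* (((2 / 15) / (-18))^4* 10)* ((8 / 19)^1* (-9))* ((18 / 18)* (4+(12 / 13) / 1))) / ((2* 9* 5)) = -1024 / 82041204375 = -0.00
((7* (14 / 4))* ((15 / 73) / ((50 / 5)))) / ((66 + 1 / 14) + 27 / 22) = 11319 / 1513144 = 0.01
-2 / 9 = -0.22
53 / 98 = 0.54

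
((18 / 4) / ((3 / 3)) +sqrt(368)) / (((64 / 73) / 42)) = 1134.58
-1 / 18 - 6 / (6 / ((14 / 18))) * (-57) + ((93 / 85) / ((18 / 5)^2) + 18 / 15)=418261 / 9180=45.56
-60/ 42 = -10/ 7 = -1.43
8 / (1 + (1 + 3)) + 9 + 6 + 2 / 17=1421 / 85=16.72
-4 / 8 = -1 / 2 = -0.50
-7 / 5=-1.40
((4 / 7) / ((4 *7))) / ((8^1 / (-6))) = -3 / 196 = -0.02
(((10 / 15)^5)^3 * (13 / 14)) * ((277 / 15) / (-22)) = -29499392 / 16572987585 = -0.00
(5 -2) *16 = 48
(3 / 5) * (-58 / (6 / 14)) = -406 / 5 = -81.20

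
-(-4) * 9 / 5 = 36 / 5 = 7.20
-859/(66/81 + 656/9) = -23193/1990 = -11.65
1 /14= 0.07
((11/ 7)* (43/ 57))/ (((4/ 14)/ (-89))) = -42097/ 114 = -369.27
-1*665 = -665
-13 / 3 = -4.33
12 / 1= 12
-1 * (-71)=71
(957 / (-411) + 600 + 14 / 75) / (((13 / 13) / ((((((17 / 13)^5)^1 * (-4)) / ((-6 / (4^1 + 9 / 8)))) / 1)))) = 7811.40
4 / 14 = 2 / 7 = 0.29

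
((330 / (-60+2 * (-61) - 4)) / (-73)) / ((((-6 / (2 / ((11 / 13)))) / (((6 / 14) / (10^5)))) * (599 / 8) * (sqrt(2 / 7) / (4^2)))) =-26 * sqrt(14) / 5930474375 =-0.00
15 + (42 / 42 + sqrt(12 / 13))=2*sqrt(39) / 13 + 16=16.96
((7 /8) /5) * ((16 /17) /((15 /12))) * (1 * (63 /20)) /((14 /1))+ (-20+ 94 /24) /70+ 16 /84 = -1147 /119000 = -0.01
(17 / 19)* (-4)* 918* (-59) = 193842.95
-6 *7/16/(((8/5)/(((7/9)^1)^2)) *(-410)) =343/141696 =0.00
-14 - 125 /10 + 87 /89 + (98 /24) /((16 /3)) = -141015 /5696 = -24.76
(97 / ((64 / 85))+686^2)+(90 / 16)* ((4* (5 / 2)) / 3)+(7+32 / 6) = 90385135 / 192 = 470755.91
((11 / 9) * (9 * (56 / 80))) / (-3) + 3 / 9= -67 / 30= -2.23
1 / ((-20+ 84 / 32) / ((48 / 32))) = -12 / 139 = -0.09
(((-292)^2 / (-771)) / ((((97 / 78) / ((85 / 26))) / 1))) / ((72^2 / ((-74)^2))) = -620109085 / 2019249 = -307.10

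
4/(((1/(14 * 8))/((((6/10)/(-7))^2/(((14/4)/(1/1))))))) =1152/1225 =0.94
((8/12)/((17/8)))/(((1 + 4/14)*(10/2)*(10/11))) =616/11475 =0.05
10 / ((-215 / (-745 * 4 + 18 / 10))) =29782 / 215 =138.52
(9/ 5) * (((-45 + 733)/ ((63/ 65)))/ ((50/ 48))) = 214656/ 175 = 1226.61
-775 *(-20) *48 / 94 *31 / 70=1153200 / 329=3505.17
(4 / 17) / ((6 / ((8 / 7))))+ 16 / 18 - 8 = -7568 / 1071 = -7.07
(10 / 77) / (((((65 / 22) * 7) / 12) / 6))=288 / 637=0.45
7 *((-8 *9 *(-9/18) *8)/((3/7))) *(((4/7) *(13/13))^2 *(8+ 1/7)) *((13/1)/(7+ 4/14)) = 379392/17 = 22317.18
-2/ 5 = -0.40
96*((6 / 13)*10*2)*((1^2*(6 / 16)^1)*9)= 38880 / 13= 2990.77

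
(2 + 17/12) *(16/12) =41/9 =4.56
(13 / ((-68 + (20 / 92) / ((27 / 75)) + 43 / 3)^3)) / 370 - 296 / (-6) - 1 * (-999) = 1542069496202969623 / 1470972492733440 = 1048.33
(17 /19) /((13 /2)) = 34 /247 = 0.14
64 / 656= 0.10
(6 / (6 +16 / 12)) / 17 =0.05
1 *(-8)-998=-1006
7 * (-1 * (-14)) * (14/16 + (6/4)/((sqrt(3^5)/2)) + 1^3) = 98 * sqrt(3)/9 + 735/4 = 202.61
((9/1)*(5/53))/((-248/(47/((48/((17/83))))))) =-11985/17455232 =-0.00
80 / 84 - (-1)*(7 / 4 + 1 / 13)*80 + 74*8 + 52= 791.11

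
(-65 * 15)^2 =950625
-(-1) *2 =2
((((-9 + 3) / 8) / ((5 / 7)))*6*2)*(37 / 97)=-2331 / 485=-4.81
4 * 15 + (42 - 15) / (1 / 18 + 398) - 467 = -2915669 / 7165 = -406.93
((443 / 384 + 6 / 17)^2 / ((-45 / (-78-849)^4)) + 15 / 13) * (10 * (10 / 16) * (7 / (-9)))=133743531982353635125 / 738656256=181063290124.43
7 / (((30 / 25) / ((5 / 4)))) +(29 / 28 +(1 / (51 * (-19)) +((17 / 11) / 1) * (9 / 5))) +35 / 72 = 51905033 / 4476780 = 11.59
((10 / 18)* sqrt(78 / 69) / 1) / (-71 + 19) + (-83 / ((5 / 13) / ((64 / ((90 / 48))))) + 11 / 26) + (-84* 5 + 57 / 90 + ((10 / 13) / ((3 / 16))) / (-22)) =-7785.11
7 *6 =42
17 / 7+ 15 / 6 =69 / 14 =4.93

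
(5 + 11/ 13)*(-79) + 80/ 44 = -65784/ 143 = -460.03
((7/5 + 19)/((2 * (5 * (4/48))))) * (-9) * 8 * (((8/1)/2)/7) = -176256/175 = -1007.18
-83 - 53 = -136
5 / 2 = 2.50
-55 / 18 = -3.06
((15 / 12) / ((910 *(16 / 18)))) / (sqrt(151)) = 9 *sqrt(151) / 879424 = 0.00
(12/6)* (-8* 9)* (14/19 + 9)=-1402.11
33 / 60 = 11 / 20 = 0.55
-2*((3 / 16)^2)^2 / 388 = -81 / 12713984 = -0.00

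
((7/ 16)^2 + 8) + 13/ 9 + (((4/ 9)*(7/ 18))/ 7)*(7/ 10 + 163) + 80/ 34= 28255189/ 1762560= 16.03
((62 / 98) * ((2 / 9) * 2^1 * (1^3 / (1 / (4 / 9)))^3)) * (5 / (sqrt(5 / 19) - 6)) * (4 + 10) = -3015680 / 10394811 - 79360 * sqrt(95) / 31184433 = -0.31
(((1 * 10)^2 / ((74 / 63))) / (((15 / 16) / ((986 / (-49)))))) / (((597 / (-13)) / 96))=3819.96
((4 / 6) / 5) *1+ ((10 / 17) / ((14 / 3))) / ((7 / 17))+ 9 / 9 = 1058 / 735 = 1.44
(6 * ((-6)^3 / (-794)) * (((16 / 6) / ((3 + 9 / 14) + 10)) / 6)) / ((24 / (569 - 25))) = 91392 / 75827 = 1.21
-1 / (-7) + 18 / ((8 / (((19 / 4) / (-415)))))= 5443 / 46480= 0.12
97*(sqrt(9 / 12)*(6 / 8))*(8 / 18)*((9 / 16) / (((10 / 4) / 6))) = 873*sqrt(3) / 40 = 37.80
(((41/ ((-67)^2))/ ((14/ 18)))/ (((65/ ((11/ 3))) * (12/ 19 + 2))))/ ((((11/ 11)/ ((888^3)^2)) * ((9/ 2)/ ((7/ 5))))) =1400511511262449631232/ 36473125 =38398451222988.15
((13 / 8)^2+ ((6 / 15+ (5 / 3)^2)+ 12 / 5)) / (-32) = -0.26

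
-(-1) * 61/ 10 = 61/ 10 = 6.10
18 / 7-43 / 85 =1229 / 595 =2.07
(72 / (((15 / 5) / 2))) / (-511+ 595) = 4 / 7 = 0.57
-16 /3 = -5.33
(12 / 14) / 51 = 2 / 119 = 0.02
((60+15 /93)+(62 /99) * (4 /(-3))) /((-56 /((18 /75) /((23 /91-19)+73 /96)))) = 56806568 /4018676475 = 0.01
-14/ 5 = -2.80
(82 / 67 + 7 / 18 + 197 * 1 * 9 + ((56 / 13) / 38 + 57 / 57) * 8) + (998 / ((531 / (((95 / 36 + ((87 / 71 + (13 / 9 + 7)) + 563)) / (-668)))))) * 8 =1106892652044263 / 625161676698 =1770.57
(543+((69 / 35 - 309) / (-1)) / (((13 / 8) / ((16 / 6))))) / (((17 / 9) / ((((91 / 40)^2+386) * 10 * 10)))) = 2683037310777 / 123760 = 21679357.71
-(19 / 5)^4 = -130321 / 625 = -208.51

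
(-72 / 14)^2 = 1296 / 49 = 26.45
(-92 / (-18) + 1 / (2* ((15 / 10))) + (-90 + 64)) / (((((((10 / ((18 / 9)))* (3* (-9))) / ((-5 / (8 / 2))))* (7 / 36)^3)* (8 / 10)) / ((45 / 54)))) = -9250 / 343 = -26.97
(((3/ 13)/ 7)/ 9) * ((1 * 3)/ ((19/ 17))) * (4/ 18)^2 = 0.00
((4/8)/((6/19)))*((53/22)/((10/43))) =43301/2640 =16.40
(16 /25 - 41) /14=-1009 /350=-2.88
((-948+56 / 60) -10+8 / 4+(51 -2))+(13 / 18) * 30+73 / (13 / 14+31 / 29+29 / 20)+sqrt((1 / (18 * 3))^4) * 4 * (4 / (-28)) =-308286761887 / 357133455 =-863.23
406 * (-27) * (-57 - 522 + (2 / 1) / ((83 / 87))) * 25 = 13122336150 / 83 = 158100435.54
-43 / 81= -0.53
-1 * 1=-1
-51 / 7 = -7.29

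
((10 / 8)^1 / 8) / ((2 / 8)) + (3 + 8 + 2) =13.62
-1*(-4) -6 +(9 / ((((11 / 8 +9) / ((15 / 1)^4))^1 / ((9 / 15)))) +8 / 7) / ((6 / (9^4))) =16741116422 / 581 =28814313.98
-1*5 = -5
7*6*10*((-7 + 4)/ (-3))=420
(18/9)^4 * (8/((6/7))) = 448/3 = 149.33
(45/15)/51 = 1/17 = 0.06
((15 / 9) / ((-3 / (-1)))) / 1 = 5 / 9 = 0.56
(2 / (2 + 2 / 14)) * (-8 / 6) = -56 / 45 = -1.24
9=9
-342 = -342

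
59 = 59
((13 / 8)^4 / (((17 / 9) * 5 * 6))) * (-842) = -36072543 / 348160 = -103.61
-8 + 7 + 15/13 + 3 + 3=80/13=6.15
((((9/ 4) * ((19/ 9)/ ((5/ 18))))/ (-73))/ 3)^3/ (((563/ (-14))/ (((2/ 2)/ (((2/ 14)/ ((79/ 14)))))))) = 102411729/ 219016571000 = 0.00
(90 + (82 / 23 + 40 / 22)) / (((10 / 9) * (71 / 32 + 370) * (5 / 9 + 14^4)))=0.00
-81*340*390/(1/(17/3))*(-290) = 17650386000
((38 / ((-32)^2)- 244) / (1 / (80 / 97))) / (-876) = 624545 / 2719104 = 0.23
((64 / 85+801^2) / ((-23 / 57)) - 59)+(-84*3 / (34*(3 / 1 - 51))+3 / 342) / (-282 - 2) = -402585955869827 / 253180320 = -1590115.52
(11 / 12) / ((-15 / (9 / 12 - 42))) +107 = 5257 / 48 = 109.52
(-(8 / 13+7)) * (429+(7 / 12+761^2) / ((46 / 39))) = -688597569 / 184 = -3742378.09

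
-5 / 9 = -0.56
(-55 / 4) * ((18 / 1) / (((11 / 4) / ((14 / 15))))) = -84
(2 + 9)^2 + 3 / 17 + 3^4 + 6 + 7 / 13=46126 / 221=208.71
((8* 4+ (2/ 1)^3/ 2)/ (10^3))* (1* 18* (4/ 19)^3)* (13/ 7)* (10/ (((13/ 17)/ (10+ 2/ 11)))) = 2820096/ 1886225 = 1.50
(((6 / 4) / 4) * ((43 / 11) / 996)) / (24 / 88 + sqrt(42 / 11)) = -43 / 401056 + 43 * sqrt(462) / 1203168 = 0.00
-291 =-291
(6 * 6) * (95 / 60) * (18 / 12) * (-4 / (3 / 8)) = -912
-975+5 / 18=-17545 / 18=-974.72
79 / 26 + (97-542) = -11491 / 26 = -441.96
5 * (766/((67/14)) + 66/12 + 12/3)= 113605/134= 847.80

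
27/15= 1.80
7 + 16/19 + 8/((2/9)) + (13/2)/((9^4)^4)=3087131634627167353/70414767176369958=43.84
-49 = -49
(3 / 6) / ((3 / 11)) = 11 / 6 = 1.83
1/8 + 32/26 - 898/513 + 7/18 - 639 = -34092239/53352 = -639.01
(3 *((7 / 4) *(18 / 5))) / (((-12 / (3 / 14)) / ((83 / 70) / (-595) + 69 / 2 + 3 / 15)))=-9754911 / 833000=-11.71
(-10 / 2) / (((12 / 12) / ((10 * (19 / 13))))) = -950 / 13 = -73.08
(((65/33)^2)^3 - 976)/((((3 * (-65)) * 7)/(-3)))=-1185053847119/587617925895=-2.02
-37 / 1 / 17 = -37 / 17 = -2.18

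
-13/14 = -0.93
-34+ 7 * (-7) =-83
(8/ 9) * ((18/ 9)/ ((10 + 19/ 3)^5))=432/ 282475249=0.00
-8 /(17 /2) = -16 /17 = -0.94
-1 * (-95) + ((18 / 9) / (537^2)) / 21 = 575296157 / 6055749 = 95.00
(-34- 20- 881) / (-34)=55 / 2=27.50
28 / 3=9.33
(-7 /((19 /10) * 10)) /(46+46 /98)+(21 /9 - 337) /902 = -672185 /1773783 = -0.38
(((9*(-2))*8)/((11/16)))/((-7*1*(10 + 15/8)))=18432/7315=2.52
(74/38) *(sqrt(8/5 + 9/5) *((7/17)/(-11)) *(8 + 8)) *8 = -33152 *sqrt(85)/17765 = -17.20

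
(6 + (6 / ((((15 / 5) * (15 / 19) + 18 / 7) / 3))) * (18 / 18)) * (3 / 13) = 2112 / 949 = 2.23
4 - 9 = -5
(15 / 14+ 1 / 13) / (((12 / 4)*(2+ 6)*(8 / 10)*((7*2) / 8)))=1045 / 30576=0.03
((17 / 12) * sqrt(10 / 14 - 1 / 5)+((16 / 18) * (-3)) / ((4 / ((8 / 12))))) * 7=-28 / 9+17 * sqrt(70) / 20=4.00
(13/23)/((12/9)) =39/92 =0.42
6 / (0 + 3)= 2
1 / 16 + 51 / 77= 893 / 1232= 0.72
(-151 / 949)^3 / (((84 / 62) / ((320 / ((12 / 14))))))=-8538518480 / 7692033141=-1.11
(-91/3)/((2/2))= -91/3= -30.33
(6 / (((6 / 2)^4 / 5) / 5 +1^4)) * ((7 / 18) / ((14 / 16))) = 100 / 159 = 0.63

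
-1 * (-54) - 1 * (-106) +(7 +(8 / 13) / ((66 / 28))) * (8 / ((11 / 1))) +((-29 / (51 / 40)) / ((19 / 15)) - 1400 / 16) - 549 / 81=485131217 / 9145422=53.05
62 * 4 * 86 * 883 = 18832624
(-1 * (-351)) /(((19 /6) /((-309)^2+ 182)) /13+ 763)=2619061614 /5693287801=0.46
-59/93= -0.63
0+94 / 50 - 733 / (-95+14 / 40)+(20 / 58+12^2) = 211311109 / 1372425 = 153.97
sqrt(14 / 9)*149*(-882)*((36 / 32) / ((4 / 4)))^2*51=-90481293*sqrt(14) / 32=-10579687.45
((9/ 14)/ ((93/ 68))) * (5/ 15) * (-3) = -102/ 217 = -0.47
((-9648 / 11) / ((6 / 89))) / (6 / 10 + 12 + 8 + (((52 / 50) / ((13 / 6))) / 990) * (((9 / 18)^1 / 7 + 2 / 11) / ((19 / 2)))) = -8723869000 / 13813167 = -631.56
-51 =-51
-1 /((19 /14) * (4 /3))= -21 /38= -0.55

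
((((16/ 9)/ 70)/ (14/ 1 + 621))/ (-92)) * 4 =-8/ 4600575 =-0.00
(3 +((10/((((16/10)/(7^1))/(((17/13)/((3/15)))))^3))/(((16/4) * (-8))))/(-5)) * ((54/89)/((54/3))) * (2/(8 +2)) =79153808541/8009031680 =9.88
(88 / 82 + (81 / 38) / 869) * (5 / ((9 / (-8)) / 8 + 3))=233006240 / 123882033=1.88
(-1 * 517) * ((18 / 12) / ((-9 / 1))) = 517 / 6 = 86.17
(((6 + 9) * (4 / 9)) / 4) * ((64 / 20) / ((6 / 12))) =32 / 3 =10.67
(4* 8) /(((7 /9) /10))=2880 /7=411.43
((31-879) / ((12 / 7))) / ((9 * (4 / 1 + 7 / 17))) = -25228 / 2025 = -12.46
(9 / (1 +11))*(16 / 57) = 4 / 19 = 0.21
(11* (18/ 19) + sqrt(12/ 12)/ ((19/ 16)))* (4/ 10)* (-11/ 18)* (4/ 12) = -2354/ 2565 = -0.92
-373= -373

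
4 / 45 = 0.09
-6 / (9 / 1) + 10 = 28 / 3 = 9.33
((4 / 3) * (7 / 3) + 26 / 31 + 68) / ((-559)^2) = 20074 / 87182199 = 0.00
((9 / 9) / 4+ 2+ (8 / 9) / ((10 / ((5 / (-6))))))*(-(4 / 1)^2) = -940 / 27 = -34.81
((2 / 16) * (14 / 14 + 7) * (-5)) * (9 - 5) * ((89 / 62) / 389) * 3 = -0.22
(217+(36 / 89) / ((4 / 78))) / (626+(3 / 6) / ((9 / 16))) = 180135 / 502138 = 0.36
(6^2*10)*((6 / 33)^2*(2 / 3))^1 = 960 / 121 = 7.93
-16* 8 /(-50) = 64 /25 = 2.56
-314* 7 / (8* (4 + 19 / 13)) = -14287 / 284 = -50.31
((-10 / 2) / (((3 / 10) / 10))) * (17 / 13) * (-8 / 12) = 17000 / 117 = 145.30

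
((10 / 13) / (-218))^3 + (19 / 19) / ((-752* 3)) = -2845460713 / 6418723176528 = -0.00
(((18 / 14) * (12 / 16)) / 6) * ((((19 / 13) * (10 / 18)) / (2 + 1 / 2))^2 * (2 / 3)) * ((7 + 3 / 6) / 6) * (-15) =-9025 / 42588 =-0.21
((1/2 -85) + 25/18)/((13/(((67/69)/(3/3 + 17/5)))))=-11390/8073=-1.41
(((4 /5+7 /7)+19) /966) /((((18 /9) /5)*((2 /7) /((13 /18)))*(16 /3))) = 169 /6624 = 0.03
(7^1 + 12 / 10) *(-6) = -246 / 5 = -49.20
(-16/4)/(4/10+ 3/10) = -5.71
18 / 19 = 0.95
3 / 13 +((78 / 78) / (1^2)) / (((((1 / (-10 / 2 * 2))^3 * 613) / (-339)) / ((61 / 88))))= 33623604 / 87659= 383.57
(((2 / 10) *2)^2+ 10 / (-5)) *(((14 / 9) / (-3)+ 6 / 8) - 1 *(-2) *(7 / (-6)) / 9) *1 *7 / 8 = 161 / 3600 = 0.04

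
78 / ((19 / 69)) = 5382 / 19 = 283.26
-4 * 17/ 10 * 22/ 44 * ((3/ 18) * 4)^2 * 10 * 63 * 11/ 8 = -1309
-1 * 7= -7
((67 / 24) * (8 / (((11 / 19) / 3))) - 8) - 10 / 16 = 9425 / 88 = 107.10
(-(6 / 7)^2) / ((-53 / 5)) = 180 / 2597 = 0.07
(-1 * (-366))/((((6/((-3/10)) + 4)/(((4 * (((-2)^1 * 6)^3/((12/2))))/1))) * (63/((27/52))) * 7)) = 31.03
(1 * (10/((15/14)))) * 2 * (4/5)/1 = 224/15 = 14.93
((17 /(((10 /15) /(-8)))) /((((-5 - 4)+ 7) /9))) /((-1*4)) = -459 /2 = -229.50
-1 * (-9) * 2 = 18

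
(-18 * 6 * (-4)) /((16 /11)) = 297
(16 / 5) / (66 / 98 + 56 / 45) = 7056 / 4229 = 1.67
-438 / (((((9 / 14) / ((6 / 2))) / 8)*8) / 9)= -18396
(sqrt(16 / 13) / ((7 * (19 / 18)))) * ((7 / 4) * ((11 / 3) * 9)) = 594 * sqrt(13) / 247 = 8.67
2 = 2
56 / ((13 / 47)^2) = 123704 / 169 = 731.98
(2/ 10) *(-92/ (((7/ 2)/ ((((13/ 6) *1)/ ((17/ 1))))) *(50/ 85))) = -598/ 525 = -1.14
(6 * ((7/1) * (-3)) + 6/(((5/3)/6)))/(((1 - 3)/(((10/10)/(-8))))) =-6.52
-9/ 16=-0.56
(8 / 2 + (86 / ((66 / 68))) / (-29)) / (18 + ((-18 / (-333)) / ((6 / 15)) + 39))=16724 / 1011549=0.02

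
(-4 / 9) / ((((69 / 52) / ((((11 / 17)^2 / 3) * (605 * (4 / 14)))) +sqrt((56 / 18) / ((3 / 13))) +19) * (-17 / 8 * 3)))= 35343307152707840 / 9301367299346528779 - 3709609051033600 * sqrt(273) / 83712305694118759011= 0.00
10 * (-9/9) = -10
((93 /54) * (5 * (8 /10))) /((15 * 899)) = 0.00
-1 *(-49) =49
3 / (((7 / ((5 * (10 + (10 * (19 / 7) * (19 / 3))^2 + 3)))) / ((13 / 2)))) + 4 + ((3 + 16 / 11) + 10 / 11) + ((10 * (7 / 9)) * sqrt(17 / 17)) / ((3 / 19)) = 83910399301 / 203742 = 411846.35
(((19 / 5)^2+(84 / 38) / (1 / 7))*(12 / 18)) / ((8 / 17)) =241553 / 5700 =42.38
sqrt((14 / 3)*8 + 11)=sqrt(435) / 3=6.95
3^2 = 9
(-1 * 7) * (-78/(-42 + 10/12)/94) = -126/893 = -0.14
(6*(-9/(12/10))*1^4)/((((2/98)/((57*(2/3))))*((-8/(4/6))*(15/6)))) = 2793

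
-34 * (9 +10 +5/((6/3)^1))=-731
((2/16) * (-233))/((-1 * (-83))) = -233/664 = -0.35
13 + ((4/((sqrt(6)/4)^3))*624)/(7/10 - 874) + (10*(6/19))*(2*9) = 1327/19 - 133120*sqrt(6)/26199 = 57.40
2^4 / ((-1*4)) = -4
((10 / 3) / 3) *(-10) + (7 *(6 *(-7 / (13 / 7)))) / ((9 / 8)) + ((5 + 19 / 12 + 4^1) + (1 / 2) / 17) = -141.22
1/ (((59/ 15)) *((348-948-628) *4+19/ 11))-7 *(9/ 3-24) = 468454584/ 3186767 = 147.00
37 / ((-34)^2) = 37 / 1156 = 0.03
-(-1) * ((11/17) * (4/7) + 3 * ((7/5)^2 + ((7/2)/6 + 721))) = 25834897/11900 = 2171.00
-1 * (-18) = 18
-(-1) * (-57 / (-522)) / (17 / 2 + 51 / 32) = 16 / 1479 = 0.01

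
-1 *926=-926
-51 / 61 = -0.84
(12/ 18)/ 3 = 2/ 9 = 0.22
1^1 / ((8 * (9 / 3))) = 1 / 24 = 0.04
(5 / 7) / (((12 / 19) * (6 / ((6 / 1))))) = 95 / 84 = 1.13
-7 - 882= -889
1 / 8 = 0.12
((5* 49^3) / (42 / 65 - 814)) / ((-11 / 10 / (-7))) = -1338257375 / 290774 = -4602.40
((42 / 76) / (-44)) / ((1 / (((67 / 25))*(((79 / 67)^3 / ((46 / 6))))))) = -31061457 / 4315724600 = -0.01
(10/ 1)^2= 100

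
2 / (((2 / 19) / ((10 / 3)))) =190 / 3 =63.33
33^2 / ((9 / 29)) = 3509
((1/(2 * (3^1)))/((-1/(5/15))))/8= -1/144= -0.01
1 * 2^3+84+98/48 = 2257/24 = 94.04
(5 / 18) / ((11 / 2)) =5 / 99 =0.05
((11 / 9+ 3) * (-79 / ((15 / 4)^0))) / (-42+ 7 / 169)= 7.95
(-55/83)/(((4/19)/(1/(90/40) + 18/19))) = -6545/1494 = -4.38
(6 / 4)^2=2.25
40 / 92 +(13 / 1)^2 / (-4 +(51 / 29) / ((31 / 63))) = -3490583 / 8809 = -396.25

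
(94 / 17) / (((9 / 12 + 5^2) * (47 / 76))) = 608 / 1751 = 0.35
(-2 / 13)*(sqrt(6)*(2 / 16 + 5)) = -1.93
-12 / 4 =-3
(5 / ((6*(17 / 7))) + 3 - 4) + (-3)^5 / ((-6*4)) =3863 / 408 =9.47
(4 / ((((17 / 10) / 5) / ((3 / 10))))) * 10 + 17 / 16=9889 / 272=36.36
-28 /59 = -0.47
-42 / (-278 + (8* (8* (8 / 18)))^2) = -1701 / 21509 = -0.08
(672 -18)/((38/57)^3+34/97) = 1011.11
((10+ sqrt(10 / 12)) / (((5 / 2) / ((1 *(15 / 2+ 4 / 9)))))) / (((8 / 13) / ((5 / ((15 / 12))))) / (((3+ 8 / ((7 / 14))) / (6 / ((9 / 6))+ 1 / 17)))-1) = -1200914 / 36549-600457 *sqrt(30) / 1096470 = -35.86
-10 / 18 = -0.56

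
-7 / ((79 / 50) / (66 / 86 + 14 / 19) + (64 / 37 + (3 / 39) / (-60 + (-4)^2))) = -650263900 / 258091143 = -2.52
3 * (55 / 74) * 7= 15.61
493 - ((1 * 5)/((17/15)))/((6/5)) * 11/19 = 490.87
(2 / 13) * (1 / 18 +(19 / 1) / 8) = 175 / 468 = 0.37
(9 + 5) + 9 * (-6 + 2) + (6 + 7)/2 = -31/2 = -15.50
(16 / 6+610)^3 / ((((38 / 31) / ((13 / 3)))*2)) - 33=625578105767 / 1539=406483499.52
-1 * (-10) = 10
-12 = -12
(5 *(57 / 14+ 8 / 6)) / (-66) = -1135 / 2772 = -0.41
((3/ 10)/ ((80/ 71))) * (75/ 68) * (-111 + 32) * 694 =-17516907/ 1088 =-16100.10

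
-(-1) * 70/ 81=70/ 81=0.86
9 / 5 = 1.80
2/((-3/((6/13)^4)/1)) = -864/28561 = -0.03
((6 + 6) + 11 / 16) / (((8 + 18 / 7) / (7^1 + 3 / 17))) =8.61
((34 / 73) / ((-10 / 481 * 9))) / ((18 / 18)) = -8177 / 3285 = -2.49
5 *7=35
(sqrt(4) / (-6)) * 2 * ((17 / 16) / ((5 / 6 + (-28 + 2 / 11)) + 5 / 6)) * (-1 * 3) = -0.08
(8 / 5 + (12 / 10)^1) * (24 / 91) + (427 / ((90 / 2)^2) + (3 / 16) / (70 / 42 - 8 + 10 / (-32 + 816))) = 359906881 / 391347450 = 0.92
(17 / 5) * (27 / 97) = 459 / 485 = 0.95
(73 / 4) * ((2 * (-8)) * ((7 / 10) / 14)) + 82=337 / 5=67.40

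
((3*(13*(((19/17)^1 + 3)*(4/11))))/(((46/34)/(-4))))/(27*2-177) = 14560/10373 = 1.40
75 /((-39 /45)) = -1125 /13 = -86.54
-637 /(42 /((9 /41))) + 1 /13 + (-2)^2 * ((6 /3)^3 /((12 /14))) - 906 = -2788397 /3198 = -871.92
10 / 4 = 5 / 2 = 2.50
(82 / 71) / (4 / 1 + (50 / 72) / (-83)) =245016 / 846817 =0.29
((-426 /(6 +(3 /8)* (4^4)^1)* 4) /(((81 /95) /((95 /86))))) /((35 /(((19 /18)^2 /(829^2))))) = -46263955 /46144985249034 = -0.00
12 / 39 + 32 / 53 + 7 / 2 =6079 / 1378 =4.41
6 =6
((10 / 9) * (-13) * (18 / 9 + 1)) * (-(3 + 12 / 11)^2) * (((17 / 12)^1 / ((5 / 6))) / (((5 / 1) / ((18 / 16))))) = 268515 / 968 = 277.39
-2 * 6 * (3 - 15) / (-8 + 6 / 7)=-504 / 25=-20.16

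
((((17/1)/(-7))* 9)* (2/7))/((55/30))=-1836/539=-3.41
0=0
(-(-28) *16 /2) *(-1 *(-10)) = 2240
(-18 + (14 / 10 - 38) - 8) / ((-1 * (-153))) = -313 / 765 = -0.41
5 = 5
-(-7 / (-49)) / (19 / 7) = -1 / 19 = -0.05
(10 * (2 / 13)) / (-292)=-5 / 949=-0.01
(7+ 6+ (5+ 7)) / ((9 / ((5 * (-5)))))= -69.44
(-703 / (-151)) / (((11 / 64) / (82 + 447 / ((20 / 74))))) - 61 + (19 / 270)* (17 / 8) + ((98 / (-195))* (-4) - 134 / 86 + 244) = 94671235095673 / 2005557840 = 47204.44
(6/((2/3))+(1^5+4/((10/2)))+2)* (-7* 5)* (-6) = 2688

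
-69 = -69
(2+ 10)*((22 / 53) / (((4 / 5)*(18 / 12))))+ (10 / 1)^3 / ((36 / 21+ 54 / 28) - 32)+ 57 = 544677 / 21041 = 25.89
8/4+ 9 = 11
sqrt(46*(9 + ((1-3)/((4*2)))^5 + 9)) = sqrt(847826)/32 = 28.77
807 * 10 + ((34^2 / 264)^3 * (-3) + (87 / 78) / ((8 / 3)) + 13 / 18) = 19482735131 / 2491632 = 7819.27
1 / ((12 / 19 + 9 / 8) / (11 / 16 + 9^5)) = 17951105 / 534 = 33616.30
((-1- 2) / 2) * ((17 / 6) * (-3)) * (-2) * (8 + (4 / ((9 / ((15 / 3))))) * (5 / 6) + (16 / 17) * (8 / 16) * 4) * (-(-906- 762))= -1497308 / 3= -499102.67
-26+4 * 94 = 350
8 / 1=8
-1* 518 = -518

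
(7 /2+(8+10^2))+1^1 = 112.50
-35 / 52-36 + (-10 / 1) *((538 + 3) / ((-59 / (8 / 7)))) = 1462969 / 21476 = 68.12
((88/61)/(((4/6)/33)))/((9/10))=4840/61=79.34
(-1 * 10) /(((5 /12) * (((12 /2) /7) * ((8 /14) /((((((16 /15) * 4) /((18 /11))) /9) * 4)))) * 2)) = -34496 /1215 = -28.39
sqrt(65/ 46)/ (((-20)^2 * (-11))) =-sqrt(2990)/ 202400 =-0.00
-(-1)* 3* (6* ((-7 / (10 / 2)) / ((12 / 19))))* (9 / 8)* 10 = -3591 / 8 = -448.88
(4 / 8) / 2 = 1 / 4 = 0.25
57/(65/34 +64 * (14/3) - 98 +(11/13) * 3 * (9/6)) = 37791/136834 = 0.28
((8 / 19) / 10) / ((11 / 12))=48 / 1045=0.05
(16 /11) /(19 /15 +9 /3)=15 /44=0.34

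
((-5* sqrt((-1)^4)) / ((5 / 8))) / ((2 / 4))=-16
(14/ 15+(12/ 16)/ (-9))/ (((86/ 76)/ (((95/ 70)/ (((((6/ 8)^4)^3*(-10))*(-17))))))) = 757071872/ 3999093525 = 0.19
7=7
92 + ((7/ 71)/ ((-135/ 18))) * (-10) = 19624/ 213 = 92.13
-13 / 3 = -4.33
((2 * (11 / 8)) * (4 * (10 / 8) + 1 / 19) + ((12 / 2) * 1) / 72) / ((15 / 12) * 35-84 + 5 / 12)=-3187 / 9082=-0.35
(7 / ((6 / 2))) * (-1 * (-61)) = 427 / 3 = 142.33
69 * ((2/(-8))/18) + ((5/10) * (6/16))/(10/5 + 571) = -8783/9168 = -0.96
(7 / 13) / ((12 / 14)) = 49 / 78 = 0.63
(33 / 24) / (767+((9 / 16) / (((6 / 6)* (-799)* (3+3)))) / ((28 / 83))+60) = 0.00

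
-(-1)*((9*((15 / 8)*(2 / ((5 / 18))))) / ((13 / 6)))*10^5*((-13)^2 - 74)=6925500000 / 13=532730769.23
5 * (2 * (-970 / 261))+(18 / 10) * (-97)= -211.76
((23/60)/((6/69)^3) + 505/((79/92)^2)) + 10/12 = 3800657681/2995680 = 1268.71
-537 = -537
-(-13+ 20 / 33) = 409 / 33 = 12.39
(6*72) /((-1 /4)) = -1728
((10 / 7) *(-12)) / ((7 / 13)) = -1560 / 49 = -31.84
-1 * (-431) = 431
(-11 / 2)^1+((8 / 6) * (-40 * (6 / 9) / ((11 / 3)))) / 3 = -1729 / 198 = -8.73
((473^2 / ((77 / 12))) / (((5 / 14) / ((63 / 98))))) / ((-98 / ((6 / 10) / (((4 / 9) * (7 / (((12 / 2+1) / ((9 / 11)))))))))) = -18122049 / 17150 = -1056.68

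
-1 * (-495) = 495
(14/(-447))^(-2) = 199809/196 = 1019.43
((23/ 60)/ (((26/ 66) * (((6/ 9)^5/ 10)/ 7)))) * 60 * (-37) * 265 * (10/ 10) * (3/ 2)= -456448323.14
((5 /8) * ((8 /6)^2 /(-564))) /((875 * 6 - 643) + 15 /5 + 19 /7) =-35 /81949482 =-0.00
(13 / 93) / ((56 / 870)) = 1885 / 868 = 2.17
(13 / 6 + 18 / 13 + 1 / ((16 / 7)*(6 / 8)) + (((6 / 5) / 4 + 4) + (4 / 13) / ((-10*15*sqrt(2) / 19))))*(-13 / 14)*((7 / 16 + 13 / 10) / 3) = -101609 / 22400 + 2641*sqrt(2) / 252000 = -4.52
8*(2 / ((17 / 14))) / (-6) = -112 / 51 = -2.20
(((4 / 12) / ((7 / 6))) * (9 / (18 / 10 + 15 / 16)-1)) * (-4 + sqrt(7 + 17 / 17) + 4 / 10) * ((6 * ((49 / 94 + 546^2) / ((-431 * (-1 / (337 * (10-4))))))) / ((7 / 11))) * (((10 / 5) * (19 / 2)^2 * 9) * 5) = -372693310039267668 / 1478761 + 207051838910704260 * sqrt(2) / 1478761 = -54016701371.93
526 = 526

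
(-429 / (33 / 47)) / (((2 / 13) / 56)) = -222404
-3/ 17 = -0.18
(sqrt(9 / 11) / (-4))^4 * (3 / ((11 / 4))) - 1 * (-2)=2.00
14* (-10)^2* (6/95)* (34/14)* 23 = 93840/19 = 4938.95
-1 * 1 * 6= -6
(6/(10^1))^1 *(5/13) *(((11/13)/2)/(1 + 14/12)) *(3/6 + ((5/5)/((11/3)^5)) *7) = 1480077/64332554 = 0.02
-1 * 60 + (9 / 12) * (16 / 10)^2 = -1452 / 25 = -58.08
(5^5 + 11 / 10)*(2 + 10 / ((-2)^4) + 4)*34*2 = 28166161 / 20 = 1408308.05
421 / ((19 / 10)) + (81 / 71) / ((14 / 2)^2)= 14648129 / 66101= 221.60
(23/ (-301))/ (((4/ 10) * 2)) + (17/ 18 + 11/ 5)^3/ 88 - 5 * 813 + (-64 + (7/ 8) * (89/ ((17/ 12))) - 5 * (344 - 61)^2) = -132789671709300121/ 328265784000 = -404518.77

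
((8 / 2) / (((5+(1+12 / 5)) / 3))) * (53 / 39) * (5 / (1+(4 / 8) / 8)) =42400 / 4641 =9.14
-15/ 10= -3/ 2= -1.50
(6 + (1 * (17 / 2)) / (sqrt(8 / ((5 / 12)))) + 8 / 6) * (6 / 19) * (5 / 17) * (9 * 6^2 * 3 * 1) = 1215 * sqrt(30) / 38 + 213840 / 323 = 837.17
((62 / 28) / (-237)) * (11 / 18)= -341 / 59724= -0.01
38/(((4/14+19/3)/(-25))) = -19950/139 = -143.53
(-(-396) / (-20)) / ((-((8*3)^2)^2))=11 / 184320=0.00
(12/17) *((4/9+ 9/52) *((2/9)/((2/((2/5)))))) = 34/1755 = 0.02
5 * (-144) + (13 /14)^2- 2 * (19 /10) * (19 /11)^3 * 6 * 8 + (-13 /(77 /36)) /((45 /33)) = -2169902681 /1304380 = -1663.55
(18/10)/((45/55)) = 11/5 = 2.20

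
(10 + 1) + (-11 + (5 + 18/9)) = 7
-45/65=-9/13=-0.69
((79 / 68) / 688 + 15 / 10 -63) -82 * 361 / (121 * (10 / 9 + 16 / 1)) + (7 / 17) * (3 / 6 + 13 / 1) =-30615318997 / 435886528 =-70.24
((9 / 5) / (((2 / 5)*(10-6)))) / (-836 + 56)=-3 / 2080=-0.00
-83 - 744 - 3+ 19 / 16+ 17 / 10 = -827.11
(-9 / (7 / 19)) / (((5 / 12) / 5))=-2052 / 7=-293.14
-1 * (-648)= 648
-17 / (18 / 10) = -85 / 9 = -9.44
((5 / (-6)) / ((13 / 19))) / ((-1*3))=95 / 234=0.41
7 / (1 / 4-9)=-4 / 5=-0.80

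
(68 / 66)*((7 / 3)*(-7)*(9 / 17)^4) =-71442 / 54043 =-1.32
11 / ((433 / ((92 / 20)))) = 253 / 2165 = 0.12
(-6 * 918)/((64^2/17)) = -22.86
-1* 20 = -20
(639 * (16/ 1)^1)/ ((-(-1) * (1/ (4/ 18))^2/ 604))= 304952.89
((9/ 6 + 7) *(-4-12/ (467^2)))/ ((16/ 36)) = -16684038/ 218089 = -76.50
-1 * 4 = -4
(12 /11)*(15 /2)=90 /11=8.18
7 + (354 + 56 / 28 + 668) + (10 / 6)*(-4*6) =991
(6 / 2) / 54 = 1 / 18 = 0.06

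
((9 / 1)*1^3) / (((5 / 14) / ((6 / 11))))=756 / 55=13.75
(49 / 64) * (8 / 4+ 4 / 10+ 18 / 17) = 7203 / 2720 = 2.65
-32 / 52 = -8 / 13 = -0.62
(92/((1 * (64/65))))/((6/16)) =1495/6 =249.17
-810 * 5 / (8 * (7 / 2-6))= 405 / 2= 202.50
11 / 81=0.14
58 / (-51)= -58 / 51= -1.14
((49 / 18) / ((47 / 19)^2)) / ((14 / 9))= 2527 / 8836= 0.29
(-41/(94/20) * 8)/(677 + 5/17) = -27880/270579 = -0.10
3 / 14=0.21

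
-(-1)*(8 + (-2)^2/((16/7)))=39/4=9.75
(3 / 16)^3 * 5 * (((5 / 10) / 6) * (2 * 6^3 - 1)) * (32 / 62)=19395 / 31744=0.61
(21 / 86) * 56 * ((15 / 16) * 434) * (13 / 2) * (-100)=-155507625 / 43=-3616456.40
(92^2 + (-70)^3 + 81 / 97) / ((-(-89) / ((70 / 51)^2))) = -53001521300 / 7484811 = -7081.21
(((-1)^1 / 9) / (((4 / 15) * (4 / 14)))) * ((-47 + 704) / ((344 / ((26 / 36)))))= -33215 / 16512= -2.01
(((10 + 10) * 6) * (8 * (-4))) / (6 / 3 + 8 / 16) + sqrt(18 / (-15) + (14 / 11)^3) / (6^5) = -1536 + sqrt(315370) / 4704480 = -1536.00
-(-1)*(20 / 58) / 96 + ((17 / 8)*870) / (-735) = -171319 / 68208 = -2.51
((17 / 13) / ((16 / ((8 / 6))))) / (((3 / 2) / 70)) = 595 / 117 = 5.09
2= 2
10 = 10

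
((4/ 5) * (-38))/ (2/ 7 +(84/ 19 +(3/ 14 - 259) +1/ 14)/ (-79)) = -1597064/ 184115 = -8.67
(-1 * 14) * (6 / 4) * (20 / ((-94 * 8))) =105 / 188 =0.56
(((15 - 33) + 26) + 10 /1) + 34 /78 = 719 /39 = 18.44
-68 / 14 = -4.86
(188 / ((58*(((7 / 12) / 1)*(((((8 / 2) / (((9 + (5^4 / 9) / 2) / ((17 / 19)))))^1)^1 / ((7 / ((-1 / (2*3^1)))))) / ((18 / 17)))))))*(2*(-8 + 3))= 253004760 / 8381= 30187.90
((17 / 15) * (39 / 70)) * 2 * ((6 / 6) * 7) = 221 / 25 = 8.84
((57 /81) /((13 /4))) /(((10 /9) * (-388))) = -19 /37830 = -0.00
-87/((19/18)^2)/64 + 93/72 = 1241/17328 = 0.07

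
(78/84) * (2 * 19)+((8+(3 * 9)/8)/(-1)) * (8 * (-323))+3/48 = 29428.35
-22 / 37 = -0.59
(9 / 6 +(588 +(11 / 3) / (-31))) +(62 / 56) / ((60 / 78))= 15384979 / 26040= 590.82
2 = 2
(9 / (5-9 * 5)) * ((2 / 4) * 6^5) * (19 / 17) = -977.72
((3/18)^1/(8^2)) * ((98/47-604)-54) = -1.71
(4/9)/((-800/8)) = -1/225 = -0.00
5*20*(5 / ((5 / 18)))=1800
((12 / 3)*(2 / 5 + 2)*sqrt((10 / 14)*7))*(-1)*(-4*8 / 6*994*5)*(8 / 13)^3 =130285568*sqrt(5) / 2197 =132602.36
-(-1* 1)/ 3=1/ 3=0.33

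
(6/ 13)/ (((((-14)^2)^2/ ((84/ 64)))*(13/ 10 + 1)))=45/ 6563648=0.00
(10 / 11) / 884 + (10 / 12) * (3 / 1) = 6080 / 2431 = 2.50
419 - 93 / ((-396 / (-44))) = 408.67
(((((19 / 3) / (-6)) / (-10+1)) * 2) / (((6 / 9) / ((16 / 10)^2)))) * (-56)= -34048 / 675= -50.44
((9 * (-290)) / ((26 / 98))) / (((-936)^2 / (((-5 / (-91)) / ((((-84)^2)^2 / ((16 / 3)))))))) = -725 / 10969485875712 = -0.00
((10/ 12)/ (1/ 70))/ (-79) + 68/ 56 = 1579/ 3318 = 0.48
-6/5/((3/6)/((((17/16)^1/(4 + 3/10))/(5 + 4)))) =-17/258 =-0.07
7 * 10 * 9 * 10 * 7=44100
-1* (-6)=6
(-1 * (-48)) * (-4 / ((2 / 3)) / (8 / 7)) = -252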